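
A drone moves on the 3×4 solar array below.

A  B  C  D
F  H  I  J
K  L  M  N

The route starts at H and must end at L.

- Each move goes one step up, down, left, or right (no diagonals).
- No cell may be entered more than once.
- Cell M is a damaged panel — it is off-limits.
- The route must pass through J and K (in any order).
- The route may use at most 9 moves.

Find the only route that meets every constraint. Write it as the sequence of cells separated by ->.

The 9-move cap with required stops at J, K leaves no slack for detours.
Route from H: 2× right (reaching J), up to D, 3× left (reaching A), 2× down (reaching K), right to L — 9 moves in all.
Check: all required cells visited; 9 ≤ 9 moves.

H -> I -> J -> D -> C -> B -> A -> F -> K -> L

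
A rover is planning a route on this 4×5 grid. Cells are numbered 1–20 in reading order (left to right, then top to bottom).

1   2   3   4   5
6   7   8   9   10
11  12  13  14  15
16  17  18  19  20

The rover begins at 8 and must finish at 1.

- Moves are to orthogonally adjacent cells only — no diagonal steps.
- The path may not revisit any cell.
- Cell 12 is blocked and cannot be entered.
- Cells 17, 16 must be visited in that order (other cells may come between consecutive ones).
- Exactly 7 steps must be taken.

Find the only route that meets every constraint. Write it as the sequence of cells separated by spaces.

The waypoints must appear in the order 17, 16, with no cell reused.
Route from 8: 2× down (reaching 18), 2× left (reaching 16), 3× up (reaching 1) — 7 moves in all.
Check: order respected (17 at step 3, 16 at step 4); 7 moves as required.

8 13 18 17 16 11 6 1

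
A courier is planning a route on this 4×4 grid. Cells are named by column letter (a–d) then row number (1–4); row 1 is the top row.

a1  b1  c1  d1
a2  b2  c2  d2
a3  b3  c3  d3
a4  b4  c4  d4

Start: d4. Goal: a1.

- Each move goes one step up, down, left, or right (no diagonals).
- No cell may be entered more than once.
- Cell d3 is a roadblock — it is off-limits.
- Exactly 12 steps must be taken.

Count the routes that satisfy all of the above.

11

Need simple routes of exactly 12 moves from d4 to a1 (Manhattan distance 6, so 3 moves are spent on a detour and 3 undoing it).
Branch systematically from the start, pruning whenever the remaining move budget drops below the Manhattan distance to a1 or differs from it in parity. Every completion starts via c4: 11.
That gives 11 routes.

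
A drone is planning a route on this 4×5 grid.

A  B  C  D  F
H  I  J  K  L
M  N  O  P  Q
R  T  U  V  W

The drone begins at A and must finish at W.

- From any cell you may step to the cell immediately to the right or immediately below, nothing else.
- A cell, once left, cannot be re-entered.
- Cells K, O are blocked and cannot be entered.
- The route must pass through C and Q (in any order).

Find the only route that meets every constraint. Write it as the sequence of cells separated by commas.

A, B, C, D, F, L, Q, W

Moves only go right or down, so the column and row indices never decrease.
Route from A: right 4 to F, down 3 to W — 7 moves in all.
Check: all required cells visited.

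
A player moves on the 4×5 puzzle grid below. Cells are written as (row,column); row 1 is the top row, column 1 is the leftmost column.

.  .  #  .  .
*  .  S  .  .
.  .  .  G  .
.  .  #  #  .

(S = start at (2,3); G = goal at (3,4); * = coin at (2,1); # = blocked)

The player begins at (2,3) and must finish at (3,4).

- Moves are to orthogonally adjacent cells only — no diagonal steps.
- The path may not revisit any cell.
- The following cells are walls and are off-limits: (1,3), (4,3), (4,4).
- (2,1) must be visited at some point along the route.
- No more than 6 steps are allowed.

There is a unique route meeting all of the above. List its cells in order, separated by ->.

The budget equals the shortest possible length, so every move has to be on a shortest route through the required cells.
Route from (2,3): 2× left (reaching (2,1)), down to (3,1), 3× right (reaching (3,4)) — 6 moves in all.
Check: all required cells visited; 6 ≤ 6 moves.

(2,3) -> (2,2) -> (2,1) -> (3,1) -> (3,2) -> (3,3) -> (3,4)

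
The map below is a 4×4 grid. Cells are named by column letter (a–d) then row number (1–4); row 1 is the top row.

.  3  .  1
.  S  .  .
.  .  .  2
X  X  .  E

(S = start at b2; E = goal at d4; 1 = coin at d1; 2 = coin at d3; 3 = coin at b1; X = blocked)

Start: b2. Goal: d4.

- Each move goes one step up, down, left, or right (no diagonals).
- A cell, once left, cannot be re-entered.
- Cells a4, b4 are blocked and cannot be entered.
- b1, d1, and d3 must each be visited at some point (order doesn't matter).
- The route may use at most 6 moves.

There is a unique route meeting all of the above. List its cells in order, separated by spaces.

The 6-move cap with required stops at b1, d1, d3 leaves no slack for detours.
Route from b2: up to b1, 2× right (reaching d1), 3× down (reaching d4) — 6 moves in all.
Check: all required cells visited; 6 ≤ 6 moves.

b2 b1 c1 d1 d2 d3 d4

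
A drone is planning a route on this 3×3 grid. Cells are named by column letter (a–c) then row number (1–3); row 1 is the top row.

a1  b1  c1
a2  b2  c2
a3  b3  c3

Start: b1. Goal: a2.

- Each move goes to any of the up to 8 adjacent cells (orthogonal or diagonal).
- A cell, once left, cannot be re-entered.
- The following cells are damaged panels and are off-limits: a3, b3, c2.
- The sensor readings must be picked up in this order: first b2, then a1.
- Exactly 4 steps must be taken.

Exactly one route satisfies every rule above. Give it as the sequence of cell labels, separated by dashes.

The waypoints must appear in the order b2, a1, with no cell reused.
Route from b1: right to c1, down-left to b2, up-left to a1, down to a2 — 4 moves in all.
Check: order respected (b2 at step 2, a1 at step 3); 4 moves as required.

b1 - c1 - b2 - a1 - a2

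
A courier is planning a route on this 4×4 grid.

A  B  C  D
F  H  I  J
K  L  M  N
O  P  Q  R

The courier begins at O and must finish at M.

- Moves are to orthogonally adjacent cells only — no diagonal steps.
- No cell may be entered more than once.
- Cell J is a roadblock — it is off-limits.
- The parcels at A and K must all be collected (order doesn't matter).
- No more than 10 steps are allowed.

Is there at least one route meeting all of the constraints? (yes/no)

yes

One route that works: O → K → F → A → B → H → L → M.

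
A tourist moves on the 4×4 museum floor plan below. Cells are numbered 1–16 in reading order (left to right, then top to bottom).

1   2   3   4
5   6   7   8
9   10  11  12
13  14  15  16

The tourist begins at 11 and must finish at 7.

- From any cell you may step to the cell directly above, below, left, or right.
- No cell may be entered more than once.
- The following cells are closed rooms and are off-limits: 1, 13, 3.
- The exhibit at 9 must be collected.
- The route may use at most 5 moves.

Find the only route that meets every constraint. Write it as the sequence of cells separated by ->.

Any route must reach 9 and still end at 7 within 5 moves, so the order of the required stops is forced.
Route from 11: left 2 to 9, up 1 to 5, right 2 to 7 — 5 moves in all.
Check: all required cells visited; 5 ≤ 5 moves.

11 -> 10 -> 9 -> 5 -> 6 -> 7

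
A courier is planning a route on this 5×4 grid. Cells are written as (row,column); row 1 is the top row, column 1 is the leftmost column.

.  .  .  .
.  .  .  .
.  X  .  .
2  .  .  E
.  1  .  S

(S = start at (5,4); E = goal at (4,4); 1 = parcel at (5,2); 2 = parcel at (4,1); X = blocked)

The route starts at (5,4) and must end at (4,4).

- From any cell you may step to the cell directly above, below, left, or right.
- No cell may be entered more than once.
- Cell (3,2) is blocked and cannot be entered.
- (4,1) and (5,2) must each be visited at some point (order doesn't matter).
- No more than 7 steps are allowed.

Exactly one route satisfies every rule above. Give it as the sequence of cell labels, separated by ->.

(5,4) -> (5,3) -> (5,2) -> (5,1) -> (4,1) -> (4,2) -> (4,3) -> (4,4)

Any route must reach (4,1) and (5,2) and still end at (4,4) within 7 moves, so the order of the required stops is forced.
Route from (5,4): left 3 to (5,1), up 1 to (4,1), right 3 to (4,4) — 7 moves in all.
Check: all required cells visited; 7 ≤ 7 moves.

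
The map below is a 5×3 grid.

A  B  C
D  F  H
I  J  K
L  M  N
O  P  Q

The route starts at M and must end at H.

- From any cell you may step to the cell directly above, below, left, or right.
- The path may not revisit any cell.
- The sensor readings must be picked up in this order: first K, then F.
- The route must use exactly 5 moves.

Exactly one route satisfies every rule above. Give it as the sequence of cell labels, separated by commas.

M, N, K, J, F, H

The waypoints must appear in the order K, F, with no cell reused.
Route from M: right to N, up to K, left to J, up to F, right to H — 5 moves in all.
Check: order respected (K at step 2, F at step 4); 5 moves as required.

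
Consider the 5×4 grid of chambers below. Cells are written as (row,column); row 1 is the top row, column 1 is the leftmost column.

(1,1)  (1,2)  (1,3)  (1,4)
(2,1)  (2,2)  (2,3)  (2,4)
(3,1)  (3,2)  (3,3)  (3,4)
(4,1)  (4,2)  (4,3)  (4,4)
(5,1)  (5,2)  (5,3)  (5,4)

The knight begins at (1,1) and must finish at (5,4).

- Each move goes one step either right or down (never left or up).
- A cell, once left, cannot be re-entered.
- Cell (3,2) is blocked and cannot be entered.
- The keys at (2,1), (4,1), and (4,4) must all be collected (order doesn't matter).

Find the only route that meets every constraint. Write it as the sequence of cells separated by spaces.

(1,1) (2,1) (3,1) (4,1) (4,2) (4,3) (4,4) (5,4)

Moves only go right or down, so the column and row indices never decrease.
Route from (1,1): down 3 to (4,1), right 3 to (4,4), down 1 to (5,4) — 7 moves in all.
Check: all required cells visited.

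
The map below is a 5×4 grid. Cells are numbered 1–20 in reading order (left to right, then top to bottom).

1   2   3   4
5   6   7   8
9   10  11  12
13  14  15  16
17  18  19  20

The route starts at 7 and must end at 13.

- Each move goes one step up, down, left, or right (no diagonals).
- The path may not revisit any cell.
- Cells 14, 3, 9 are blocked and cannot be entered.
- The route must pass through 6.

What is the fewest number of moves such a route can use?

Any route passes through 6 somewhere between 7 and 13. Summing Manhattan distances along the two legs (7 → 6 → 13) gives a lower bound of 1 + 3 = 4 moves.
That bound ignores the blocked cells. Measuring each leg by the fewest moves that actually steer around them (7→6: 1; 6→13: 7) raises the lower bound to 8.
A route of 8 moves exists: 7 → 6 → 10 → 11 → 15 → 19 → 18 → 17 → 13.
Since 8 matches that lower bound, it is optimal.

8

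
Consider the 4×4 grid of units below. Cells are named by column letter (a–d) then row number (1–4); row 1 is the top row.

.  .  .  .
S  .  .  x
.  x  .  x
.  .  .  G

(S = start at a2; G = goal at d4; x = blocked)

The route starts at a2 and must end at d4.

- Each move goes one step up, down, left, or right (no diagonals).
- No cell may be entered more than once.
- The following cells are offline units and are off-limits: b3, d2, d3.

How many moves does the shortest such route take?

5

The Manhattan distance from a2 to d4 is |2−4| + |1−4| = 5, so at least 5 moves are needed.
A route of 5 moves achieves this: a2 → a3 → a4 → b4 → c4 → d4.
Since 5 matches the lower bound, it is optimal.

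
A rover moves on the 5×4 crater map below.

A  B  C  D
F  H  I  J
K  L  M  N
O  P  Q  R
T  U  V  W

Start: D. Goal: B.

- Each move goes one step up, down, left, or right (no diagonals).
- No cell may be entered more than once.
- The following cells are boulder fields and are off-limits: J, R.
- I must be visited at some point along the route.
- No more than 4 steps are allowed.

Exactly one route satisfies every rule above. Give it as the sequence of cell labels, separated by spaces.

D C I H B

Any route must reach I and still end at B within 4 moves, so the order of the required stops is forced.
Route from D: left to C, down to I, left to H, up to B — 4 moves in all.
Check: all required cells visited; 4 ≤ 4 moves.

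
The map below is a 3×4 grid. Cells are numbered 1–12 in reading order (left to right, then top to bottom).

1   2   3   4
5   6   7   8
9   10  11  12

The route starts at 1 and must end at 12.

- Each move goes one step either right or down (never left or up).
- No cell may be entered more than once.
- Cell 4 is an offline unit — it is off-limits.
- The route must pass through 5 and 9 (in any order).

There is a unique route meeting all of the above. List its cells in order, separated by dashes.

1 - 5 - 9 - 10 - 11 - 12

Moves only go right or down, so the column and row indices never decrease.
Route from 1: 2× down (reaching 9), 3× right (reaching 12) — 5 moves in all.
Check: all required cells visited.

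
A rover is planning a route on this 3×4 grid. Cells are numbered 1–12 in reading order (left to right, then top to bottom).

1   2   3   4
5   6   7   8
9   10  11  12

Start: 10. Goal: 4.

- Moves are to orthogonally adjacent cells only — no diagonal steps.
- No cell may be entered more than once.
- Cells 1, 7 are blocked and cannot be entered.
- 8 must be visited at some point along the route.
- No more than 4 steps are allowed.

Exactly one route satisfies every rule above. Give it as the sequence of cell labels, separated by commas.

The budget equals the shortest possible length, so every move has to be on a shortest route through the required cells.
Route from 10: 2× right (reaching 12), 2× up (reaching 4) — 4 moves in all.
Check: all required cells visited; 4 ≤ 4 moves.

10, 11, 12, 8, 4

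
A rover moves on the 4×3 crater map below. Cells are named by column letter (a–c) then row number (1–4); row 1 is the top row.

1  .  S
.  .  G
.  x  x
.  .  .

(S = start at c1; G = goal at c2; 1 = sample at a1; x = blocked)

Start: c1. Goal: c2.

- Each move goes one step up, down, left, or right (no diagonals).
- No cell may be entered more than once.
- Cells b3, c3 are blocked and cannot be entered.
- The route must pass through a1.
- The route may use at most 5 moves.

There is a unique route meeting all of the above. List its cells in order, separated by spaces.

The 5-move cap with required stops at a1 leaves no slack for detours.
Route from c1: 2× left (reaching a1), down to a2, 2× right (reaching c2) — 5 moves in all.
Check: all required cells visited; 5 ≤ 5 moves.

c1 b1 a1 a2 b2 c2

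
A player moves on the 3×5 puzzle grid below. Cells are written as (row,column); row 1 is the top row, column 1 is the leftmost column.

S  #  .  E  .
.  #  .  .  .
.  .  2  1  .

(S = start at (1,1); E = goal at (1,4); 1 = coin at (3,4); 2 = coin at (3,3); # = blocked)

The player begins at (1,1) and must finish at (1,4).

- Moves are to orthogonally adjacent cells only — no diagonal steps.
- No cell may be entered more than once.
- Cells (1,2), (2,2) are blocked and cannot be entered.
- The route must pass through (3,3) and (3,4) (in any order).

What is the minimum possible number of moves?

7

Any route passes through (3,3) and (3,4) in some order between (1,1) and (1,4). Summing Manhattan distances along each leg and taking the cheapest ordering ((1,1) → (3,3) → (3,4) → (1,4)) gives a lower bound of 4 + 1 + 2 = 7 moves.
A route of 7 moves achieves this: (1,1) → (2,1) → (3,1) → (3,2) → (3,3) → (3,4) → (2,4) → (1,4).
Since 7 matches the lower bound, it is optimal.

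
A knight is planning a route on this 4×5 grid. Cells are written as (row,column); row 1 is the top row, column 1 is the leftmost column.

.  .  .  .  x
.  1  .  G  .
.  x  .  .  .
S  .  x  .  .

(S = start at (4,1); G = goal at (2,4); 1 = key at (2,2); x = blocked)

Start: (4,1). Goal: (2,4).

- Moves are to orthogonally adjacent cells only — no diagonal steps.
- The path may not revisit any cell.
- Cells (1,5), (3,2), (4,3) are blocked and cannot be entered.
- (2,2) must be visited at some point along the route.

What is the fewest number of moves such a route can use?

5

Any route passes through (2,2) somewhere between (4,1) and (2,4). Summing Manhattan distances along the two legs ((4,1) → (2,2) → (2,4)) gives a lower bound of 3 + 2 = 5 moves.
A route of 5 moves achieves this: (4,1) → (3,1) → (2,1) → (2,2) → (2,3) → (2,4).
Since 5 matches the lower bound, it is optimal.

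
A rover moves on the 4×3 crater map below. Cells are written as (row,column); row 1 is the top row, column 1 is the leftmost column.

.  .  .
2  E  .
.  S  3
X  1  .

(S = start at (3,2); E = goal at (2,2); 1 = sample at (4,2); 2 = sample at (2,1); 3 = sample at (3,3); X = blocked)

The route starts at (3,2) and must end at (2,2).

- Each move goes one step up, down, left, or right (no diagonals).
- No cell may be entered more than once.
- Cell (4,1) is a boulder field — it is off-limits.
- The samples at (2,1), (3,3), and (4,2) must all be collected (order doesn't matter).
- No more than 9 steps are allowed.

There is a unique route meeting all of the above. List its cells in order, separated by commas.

The budget equals the shortest possible length, so every move has to be on a shortest route through the required cells.
Route from (3,2): down 1 to (4,2), right 1 to (4,3), up 3 to (1,3), left 2 to (1,1), down 1 to (2,1), right 1 to (2,2) — 9 moves in all.
Check: all required cells visited; 9 ≤ 9 moves.

(3,2), (4,2), (4,3), (3,3), (2,3), (1,3), (1,2), (1,1), (2,1), (2,2)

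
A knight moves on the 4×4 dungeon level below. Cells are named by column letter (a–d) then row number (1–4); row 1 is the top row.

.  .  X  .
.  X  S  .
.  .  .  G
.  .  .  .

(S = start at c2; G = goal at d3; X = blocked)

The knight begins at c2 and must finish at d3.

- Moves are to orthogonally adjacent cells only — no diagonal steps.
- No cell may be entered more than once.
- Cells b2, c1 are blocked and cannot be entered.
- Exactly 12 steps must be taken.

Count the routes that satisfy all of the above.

Need simple routes of exactly 12 moves from c2 to d3 (Manhattan distance 2, so 5 moves are spent on a detour and 5 undoing it).
No route satisfies every constraint, so the count is 0.

0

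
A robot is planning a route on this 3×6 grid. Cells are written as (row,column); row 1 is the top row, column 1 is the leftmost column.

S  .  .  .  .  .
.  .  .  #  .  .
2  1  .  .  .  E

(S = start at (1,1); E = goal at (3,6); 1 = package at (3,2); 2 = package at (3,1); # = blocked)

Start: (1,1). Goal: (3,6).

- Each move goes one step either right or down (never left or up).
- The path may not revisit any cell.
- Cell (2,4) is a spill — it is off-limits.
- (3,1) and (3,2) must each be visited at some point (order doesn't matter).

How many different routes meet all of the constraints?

1

A right/down-only route from (1,1) to (3,6) makes exactly 2 down-moves and 5 right-moves in some order.
With no other constraints that would be C(7,2) = 21 routes.
A monotone route can only reach the required cells in the order (3,1), (3,2), so split there and multiply the segment counts (each segment already excludes blocked cells): (1,1)→(3,1): 1; (3,1)→(3,2): 1; (3,2)→(3,6): 1; product = 1.
That gives 1 route.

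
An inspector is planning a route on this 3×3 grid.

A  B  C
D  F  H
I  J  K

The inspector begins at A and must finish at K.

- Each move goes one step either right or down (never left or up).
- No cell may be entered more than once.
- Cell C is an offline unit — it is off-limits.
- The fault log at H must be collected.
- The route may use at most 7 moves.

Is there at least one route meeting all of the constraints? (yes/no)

One route that works: A → D → F → H → K.

yes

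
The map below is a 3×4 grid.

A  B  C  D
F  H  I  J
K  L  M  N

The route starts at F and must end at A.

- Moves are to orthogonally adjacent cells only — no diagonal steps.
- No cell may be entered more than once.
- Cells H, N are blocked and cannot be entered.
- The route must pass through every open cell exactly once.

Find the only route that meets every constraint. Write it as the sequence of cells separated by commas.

Need to visit all 10 open cells exactly once, starting at F and ending at A.
Cell B has only two open neighbours (A and C), so the path must pass straight through it: one of those is the cell it's entered from and the other is where it exits.
Route from F: down 1 to K, right 2 to M, up 1 to I, right 1 to J, up 1 to D, left 3 to A — 9 moves in all.
Check: all 10 open cells covered.

F, K, L, M, I, J, D, C, B, A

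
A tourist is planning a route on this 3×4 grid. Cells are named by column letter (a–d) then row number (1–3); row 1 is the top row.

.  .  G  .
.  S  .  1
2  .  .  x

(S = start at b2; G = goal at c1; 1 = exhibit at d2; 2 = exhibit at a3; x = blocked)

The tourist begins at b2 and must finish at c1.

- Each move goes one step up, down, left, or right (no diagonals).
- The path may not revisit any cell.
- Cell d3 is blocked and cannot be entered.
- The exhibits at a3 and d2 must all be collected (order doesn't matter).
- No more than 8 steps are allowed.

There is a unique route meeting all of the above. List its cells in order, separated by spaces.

Any route must reach a3 and d2 and still end at c1 within 8 moves, so the order of the required stops is forced.
Route from b2: left to a2, down to a3, 2× right (reaching c3), up to c2, right to d2, up to d1, left to c1 — 8 moves in all.
Check: all required cells visited; 8 ≤ 8 moves.

b2 a2 a3 b3 c3 c2 d2 d1 c1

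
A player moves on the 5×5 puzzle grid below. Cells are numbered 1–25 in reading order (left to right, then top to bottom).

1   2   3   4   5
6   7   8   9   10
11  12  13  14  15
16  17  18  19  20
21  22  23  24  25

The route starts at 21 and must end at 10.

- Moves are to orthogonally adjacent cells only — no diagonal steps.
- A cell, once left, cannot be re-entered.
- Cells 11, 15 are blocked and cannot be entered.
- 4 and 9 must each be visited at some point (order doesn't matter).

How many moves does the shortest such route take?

9

Any route passes through 4 and 9 in some order between 21 and 10. Summing Manhattan distances along each leg and taking the cheapest ordering (21 → 4 → 9 → 10) gives a lower bound of 7 + 1 + 1 = 9 moves.
A route of 9 moves achieves this: 21 → 16 → 17 → 12 → 7 → 2 → 3 → 4 → 9 → 10.
Since 9 matches the lower bound, it is optimal.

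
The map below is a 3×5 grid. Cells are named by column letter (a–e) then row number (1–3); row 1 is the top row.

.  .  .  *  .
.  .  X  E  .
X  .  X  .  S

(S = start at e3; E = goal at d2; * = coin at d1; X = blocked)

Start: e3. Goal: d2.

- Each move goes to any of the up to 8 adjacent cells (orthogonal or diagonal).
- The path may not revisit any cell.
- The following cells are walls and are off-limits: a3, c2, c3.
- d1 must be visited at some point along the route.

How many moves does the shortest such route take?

Any route passes through d1 somewhere between e3 and d2. Summing Chebyshev distances along the two legs (e3 → d1 → d2) gives a lower bound of 2 + 1 = 3 moves.
A route of 3 moves achieves this: e3 → e2 → d1 → d2.
Since 3 matches the lower bound, it is optimal.

3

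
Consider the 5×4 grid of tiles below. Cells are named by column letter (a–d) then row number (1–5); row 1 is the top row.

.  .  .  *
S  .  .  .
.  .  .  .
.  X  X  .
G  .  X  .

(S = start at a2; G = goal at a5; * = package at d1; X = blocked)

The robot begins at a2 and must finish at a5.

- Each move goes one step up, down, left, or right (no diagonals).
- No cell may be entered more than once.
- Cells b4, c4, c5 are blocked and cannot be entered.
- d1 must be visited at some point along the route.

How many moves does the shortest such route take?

11

Any route passes through d1 somewhere between a2 and a5. Summing Manhattan distances along the two legs (a2 → d1 → a5) gives a lower bound of 4 + 7 = 11 moves.
A route of 11 moves achieves this: a2 → a1 → b1 → c1 → d1 → d2 → d3 → c3 → b3 → a3 → a4 → a5.
Since 11 matches the lower bound, it is optimal.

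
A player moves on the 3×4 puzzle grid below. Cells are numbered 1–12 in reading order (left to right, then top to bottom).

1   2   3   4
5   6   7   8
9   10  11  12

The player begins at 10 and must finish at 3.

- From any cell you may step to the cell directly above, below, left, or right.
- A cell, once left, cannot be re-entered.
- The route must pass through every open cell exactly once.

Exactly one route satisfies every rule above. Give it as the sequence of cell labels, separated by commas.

10, 9, 5, 1, 2, 6, 7, 11, 12, 8, 4, 3

Need to visit all 12 open cells exactly once, starting at 10 and ending at 3.
Cell 9 has only two open neighbours (5 and 10), so the path must pass straight through it: one of those is the cell it's entered from and the other is where it exits.
Route from 10: left to 9, 2× up (reaching 1), right to 2, down to 6, right to 7, down to 11, right to 12, 2× up (reaching 4), left to 3 — 11 moves in all.
Check: all 12 open cells covered.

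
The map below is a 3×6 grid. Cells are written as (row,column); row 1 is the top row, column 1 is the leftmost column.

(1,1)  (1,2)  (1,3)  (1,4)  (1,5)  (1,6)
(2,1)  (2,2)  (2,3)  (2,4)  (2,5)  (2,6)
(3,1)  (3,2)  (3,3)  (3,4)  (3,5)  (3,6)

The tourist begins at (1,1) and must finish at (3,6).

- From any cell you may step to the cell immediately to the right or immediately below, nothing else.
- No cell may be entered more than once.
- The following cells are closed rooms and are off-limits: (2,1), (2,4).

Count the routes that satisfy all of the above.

A right/down-only route from (1,1) to (3,6) makes exactly 2 down-moves and 5 right-moves in some order.
With no other constraints that would be C(7,2) = 21 routes.
Subtract routes through each blocked cell (inclusion–exclusion for overlaps): − through (2,1): 6 − through (2,4): 12 + through (2,1)&(2,4): 3 → 6.
That gives 6 routes.

6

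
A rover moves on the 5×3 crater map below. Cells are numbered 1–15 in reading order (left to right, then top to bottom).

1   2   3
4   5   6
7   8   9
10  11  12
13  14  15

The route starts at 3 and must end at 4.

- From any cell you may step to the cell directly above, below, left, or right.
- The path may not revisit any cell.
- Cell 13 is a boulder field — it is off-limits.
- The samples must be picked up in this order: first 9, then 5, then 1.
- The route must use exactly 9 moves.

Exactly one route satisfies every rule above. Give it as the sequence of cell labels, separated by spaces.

3 6 9 12 11 8 5 2 1 4

The waypoints must appear in the order 9, 5, 1, with no cell reused.
Route from 3: down 3 to 12, left 1 to 11, up 3 to 2, left 1 to 1, down 1 to 4 — 9 moves in all.
Check: order respected (9 at step 2, 5 at step 6, 1 at step 8); 9 moves as required.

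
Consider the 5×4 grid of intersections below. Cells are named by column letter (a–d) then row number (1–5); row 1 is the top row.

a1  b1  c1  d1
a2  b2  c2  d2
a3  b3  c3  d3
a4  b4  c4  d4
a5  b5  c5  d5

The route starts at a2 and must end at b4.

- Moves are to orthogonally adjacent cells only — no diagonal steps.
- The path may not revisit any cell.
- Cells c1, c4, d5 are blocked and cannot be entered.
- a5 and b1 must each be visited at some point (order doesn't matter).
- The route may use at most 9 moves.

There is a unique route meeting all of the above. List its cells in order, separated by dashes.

The 9-move cap with required stops at a5, b1 leaves no slack for detours.
Route from a2: up to a1, right to b1, 2× down (reaching b3), left to a3, 2× down (reaching a5), right to b5, up to b4 — 9 moves in all.
Check: all required cells visited; 9 ≤ 9 moves.

a2 - a1 - b1 - b2 - b3 - a3 - a4 - a5 - b5 - b4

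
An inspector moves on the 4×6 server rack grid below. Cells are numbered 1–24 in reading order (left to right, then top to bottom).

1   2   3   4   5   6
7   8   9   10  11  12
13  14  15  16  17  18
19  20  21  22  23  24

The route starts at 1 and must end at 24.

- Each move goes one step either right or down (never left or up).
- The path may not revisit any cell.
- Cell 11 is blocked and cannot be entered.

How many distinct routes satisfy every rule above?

41

A right/down-only route from 1 to 24 makes exactly 3 down-moves and 5 right-moves in some order.
With no other constraints that would be C(8,3) = 56 routes.
Subtract routes through each blocked cell (inclusion–exclusion for overlaps): − through 11: 15 → 41.
That gives 41 routes.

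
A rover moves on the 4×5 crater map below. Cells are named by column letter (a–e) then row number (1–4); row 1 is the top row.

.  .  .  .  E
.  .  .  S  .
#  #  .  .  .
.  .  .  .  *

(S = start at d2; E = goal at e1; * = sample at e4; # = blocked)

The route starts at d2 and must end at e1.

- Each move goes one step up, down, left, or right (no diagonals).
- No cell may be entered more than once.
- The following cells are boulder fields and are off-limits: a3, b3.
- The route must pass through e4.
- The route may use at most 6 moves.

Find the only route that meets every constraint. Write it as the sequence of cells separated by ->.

d2 -> d3 -> d4 -> e4 -> e3 -> e2 -> e1

The 6-move cap with required stops at e4 leaves no slack for detours.
Route from d2: down 2 to d4, right 1 to e4, up 3 to e1 — 6 moves in all.
Check: all required cells visited; 6 ≤ 6 moves.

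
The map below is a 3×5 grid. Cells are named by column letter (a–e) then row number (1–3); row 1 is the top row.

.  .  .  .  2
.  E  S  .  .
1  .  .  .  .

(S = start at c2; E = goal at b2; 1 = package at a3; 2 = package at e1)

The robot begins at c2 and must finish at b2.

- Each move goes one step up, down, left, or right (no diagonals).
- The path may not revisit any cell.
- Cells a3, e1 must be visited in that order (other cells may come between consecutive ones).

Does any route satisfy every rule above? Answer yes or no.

no

Ignoring the required order, 10 revisit-free routes from c2 to b2 pass through all of a3 and e1; the waypoint orders that occur are e1 → a3 (10) — never a3 → e1.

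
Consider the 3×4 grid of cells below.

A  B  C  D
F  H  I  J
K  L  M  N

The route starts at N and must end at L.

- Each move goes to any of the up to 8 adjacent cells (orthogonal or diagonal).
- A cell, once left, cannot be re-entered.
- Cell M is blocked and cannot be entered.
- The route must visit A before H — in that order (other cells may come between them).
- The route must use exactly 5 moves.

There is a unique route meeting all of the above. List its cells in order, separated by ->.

N -> I -> B -> A -> H -> L

The waypoints must appear in the order A, H, with no cell reused.
Route from N: up-left 2 to B, left 1 to A, down-right 1 to H, down 1 to L — 5 moves in all.
Check: order respected (A at step 3, H at step 4); 5 moves as required.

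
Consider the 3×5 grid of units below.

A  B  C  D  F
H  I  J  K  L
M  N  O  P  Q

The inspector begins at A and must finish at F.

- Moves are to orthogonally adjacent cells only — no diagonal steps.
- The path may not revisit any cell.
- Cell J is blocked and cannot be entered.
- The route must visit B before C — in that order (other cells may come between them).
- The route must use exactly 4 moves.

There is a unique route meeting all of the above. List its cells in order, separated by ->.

A -> B -> C -> D -> F

The waypoints must appear in the order B, C, with no cell reused.
Route from A: right 4 to F — 4 moves in all.
Check: order respected (B at step 1, C at step 2); 4 moves as required.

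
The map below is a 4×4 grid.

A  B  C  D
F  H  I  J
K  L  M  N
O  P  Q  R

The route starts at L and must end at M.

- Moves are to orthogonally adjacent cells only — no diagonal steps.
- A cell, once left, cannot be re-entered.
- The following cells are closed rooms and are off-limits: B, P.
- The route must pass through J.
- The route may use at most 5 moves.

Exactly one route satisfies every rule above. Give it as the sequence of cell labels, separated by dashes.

L - H - I - J - N - M

Any route must reach J and still end at M within 5 moves, so the order of the required stops is forced.
Route from L: up to H, 2× right (reaching J), down to N, left to M — 5 moves in all.
Check: all required cells visited; 5 ≤ 5 moves.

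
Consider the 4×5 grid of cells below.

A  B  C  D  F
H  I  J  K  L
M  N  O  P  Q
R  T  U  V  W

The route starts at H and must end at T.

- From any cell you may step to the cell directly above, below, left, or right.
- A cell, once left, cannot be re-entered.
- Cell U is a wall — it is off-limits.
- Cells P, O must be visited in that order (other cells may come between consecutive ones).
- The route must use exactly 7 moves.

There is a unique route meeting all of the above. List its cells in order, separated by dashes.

H - I - J - K - P - O - N - T

The waypoints must appear in the order P, O, with no cell reused.
Route from H: 3× right (reaching K), down to P, 2× left (reaching N), down to T — 7 moves in all.
Check: order respected (P at step 4, O at step 5); 7 moves as required.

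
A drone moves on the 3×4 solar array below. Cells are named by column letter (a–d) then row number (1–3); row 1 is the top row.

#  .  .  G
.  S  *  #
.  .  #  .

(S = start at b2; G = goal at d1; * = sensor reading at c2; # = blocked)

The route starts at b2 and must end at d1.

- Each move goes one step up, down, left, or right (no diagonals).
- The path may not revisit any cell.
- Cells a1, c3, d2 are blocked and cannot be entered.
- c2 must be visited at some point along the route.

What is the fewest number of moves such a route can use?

3

Any route passes through c2 somewhere between b2 and d1. Summing Manhattan distances along the two legs (b2 → c2 → d1) gives a lower bound of 1 + 2 = 3 moves.
A route of 3 moves achieves this: b2 → c2 → c1 → d1.
Since 3 matches the lower bound, it is optimal.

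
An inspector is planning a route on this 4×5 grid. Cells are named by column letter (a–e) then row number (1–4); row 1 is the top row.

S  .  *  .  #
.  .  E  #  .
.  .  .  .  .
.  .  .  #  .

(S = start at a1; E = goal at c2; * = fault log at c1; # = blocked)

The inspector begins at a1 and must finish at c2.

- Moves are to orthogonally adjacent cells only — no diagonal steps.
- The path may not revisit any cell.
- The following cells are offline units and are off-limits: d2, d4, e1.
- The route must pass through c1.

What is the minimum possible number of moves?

Any route passes through c1 somewhere between a1 and c2. Summing Manhattan distances along the two legs (a1 → c1 → c2) gives a lower bound of 2 + 1 = 3 moves.
A route of 3 moves achieves this: a1 → b1 → c1 → c2.
Since 3 matches the lower bound, it is optimal.

3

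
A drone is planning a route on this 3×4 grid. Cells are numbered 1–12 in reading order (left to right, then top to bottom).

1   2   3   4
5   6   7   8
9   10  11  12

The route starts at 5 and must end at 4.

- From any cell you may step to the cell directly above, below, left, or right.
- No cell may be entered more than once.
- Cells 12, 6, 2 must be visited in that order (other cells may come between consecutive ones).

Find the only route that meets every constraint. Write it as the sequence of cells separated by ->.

5 -> 9 -> 10 -> 11 -> 12 -> 8 -> 7 -> 6 -> 2 -> 3 -> 4

The waypoints must appear in the order 12, 6, 2, with no cell reused.
Route from 5: down 1 to 9, right 3 to 12, up 1 to 8, left 2 to 6, up 1 to 2, right 2 to 4 — 10 moves in all.
Check: order respected (12 at step 4, 6 at step 7, 2 at step 8).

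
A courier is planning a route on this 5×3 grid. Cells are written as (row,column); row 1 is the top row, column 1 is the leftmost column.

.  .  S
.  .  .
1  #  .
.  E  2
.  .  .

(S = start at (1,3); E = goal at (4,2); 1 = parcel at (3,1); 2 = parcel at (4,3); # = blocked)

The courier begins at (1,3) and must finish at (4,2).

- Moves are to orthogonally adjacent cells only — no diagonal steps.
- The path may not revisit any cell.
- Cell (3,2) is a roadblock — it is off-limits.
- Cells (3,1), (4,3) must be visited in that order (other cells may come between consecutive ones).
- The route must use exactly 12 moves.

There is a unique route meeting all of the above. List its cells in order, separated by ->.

The waypoints must appear in the order (3,1), (4,3), with no cell reused.
Route from (1,3): down 1 to (2,3), left 1 to (2,2), up 1 to (1,2), left 1 to (1,1), down 4 to (5,1), right 2 to (5,3), up 1 to (4,3), left 1 to (4,2) — 12 moves in all.
Check: order respected (1 at step 6, 2 at step 11); 12 moves as required.

(1,3) -> (2,3) -> (2,2) -> (1,2) -> (1,1) -> (2,1) -> (3,1) -> (4,1) -> (5,1) -> (5,2) -> (5,3) -> (4,3) -> (4,2)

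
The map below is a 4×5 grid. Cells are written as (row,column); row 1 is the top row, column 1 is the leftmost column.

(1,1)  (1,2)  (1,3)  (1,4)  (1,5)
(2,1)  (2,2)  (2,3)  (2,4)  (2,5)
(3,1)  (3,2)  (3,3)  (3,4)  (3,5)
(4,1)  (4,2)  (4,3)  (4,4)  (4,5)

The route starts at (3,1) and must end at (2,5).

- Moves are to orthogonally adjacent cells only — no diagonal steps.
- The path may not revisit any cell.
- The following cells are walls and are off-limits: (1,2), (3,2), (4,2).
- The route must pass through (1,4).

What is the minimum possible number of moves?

7

Any route passes through (1,4) somewhere between (3,1) and (2,5). Summing Manhattan distances along the two legs ((3,1) → (1,4) → (2,5)) gives a lower bound of 5 + 2 = 7 moves.
A route of 7 moves achieves this: (3,1) → (2,1) → (2,2) → (2,3) → (1,3) → (1,4) → (2,4) → (2,5).
Since 7 matches the lower bound, it is optimal.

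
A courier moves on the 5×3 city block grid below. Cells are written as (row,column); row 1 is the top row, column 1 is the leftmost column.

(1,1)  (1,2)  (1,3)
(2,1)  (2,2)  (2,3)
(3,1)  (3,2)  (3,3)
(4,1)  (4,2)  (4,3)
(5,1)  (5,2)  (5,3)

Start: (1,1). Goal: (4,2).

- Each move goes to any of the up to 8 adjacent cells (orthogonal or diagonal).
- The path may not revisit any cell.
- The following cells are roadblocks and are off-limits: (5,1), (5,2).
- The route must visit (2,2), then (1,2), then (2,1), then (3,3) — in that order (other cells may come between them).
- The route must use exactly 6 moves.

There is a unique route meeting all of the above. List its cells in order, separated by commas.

(1,1), (2,2), (1,2), (2,1), (3,2), (3,3), (4,2)

The waypoints must appear in the order (2,2), (1,2), (2,1), (3,3), with no cell reused.
Route from (1,1): down-right 1 to (2,2), up 1 to (1,2), down-left 1 to (2,1), down-right 1 to (3,2), right 1 to (3,3), down-left 1 to (4,2) — 6 moves in all.
Check: order respected ((2,2) at step 1, (1,2) at step 2, (2,1) at step 3, (3,3) at step 5); 6 moves as required.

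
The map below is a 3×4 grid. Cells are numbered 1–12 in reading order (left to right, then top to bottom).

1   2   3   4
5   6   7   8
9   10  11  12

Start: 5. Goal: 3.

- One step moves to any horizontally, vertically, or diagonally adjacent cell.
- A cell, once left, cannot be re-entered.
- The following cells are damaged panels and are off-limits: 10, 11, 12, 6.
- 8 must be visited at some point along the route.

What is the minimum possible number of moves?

4

Any route passes through 8 somewhere between 5 and 3. Summing Chebyshev distances along the two legs (5 → 8 → 3) gives a lower bound of 3 + 1 = 4 moves.
A route of 4 moves achieves this: 5 → 2 → 7 → 8 → 3.
Since 4 matches the lower bound, it is optimal.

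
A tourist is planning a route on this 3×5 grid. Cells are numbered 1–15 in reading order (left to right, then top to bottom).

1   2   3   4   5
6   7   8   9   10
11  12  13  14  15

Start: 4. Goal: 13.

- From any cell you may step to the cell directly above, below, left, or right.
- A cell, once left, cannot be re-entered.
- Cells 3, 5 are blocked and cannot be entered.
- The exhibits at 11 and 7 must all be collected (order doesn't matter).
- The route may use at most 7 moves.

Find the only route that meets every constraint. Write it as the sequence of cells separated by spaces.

4 9 8 7 6 11 12 13

The budget equals the shortest possible length, so every move has to be on a shortest route through the required cells.
Route from 4: down 1 to 9, left 3 to 6, down 1 to 11, right 2 to 13 — 7 moves in all.
Check: all required cells visited; 7 ≤ 7 moves.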